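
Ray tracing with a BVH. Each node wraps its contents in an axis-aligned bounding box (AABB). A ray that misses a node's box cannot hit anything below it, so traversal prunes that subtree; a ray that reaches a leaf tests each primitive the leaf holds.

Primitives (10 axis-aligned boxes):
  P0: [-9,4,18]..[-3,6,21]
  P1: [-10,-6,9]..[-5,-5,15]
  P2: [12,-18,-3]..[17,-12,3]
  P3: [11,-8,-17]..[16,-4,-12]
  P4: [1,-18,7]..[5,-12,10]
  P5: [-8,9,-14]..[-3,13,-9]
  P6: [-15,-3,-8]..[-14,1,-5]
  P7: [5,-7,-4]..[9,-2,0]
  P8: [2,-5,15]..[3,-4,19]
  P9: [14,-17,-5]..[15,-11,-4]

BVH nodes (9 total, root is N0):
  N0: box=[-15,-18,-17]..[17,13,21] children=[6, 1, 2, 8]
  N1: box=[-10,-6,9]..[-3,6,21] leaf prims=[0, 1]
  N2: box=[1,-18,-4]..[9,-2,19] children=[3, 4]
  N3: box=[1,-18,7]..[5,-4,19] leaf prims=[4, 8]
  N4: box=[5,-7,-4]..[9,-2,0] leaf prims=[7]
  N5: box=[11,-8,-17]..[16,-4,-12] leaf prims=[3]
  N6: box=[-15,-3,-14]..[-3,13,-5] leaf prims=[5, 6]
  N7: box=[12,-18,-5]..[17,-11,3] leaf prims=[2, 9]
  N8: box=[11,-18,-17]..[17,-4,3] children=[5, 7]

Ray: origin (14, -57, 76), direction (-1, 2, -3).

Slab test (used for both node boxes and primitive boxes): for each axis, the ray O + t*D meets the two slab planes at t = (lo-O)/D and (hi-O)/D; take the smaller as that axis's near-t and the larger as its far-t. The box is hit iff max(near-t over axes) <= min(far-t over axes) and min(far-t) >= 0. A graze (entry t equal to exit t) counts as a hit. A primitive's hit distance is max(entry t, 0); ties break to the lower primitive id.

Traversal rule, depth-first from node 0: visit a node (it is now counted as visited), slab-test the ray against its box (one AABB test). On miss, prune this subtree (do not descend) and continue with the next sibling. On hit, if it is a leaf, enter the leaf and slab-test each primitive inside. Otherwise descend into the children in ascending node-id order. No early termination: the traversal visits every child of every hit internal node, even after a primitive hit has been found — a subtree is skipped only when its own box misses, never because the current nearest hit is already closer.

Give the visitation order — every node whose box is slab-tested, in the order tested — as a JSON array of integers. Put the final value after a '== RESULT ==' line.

Trace the traversal:
N0 x:[-3,29] y:[39/2,35] z:[55/3,31] -> hit [39/2,29], descend [1, 2, 6, 8]
  N1 x:[17,24] y:[51/2,63/2] z:[55/3,67/3] -> miss, prune
  N2 x:[5,13] y:[39/2,55/2] z:[19,80/3] -> miss, prune
  N6 x:[17,29] y:[27,35] z:[27,30] -> hit [27,29] leaf, test {P5(miss), P6@t=28}
  N8 x:[-3,3] y:[39/2,53/2] z:[73/3,31] -> miss, prune

5 AABB tests over nodes [0, 1, 2, 6, 8]; 1 leaf entered; closest P6.

== RESULT ==
[0, 1, 2, 6, 8]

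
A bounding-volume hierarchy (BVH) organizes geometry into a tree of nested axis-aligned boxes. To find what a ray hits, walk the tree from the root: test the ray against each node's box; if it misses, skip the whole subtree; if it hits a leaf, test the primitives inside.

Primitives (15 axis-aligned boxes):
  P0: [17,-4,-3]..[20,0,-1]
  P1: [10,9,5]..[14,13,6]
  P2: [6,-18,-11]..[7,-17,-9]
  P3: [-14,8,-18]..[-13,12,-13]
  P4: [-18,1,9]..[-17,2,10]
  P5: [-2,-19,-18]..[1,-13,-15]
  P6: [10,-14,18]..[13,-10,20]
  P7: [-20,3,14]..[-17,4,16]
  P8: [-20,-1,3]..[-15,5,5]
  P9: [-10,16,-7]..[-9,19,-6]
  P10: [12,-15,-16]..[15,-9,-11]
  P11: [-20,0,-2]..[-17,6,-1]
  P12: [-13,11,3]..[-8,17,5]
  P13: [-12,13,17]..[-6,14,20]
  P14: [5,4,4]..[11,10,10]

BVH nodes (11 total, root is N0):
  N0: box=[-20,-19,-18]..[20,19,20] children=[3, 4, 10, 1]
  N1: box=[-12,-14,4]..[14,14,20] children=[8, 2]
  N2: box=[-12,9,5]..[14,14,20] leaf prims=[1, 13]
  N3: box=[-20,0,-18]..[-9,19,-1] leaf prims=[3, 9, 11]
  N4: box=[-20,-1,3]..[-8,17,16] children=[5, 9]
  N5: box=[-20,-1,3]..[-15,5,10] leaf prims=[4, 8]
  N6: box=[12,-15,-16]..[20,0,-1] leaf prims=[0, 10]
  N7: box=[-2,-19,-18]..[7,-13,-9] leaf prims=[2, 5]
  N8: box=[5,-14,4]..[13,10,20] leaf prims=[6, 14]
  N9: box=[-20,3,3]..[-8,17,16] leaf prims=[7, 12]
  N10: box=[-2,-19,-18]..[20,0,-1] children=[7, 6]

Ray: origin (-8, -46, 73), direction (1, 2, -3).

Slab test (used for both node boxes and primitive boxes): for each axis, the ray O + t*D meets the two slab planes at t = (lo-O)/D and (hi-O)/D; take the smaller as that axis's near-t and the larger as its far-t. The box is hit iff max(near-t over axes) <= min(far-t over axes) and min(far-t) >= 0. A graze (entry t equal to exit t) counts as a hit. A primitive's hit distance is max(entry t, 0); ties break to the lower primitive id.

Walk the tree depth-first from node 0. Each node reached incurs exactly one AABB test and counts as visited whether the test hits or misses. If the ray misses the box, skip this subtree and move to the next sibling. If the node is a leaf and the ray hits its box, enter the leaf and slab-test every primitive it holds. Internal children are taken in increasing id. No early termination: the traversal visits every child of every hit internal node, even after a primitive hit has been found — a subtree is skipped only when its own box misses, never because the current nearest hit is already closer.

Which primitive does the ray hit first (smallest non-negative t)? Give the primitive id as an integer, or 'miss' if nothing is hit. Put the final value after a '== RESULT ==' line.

Walk:
N0 x:[-12,28] y:[27/2,65/2] z:[53/3,91/3] -> hit [53/3,28], descend [1, 3, 4, 10]
  N1 x:[-4,22] y:[16,30] z:[53/3,23] -> hit [53/3,22], descend [2, 8]
    N2 x:[-4,22] y:[55/2,30] z:[53/3,68/3] -> miss, prune
    N8 x:[13,21] y:[16,28] z:[53/3,23] -> hit [53/3,21] leaf, test {P6@t=18, P14(miss)}
  N3 x:[-12,-1] y:[23,65/2] z:[74/3,91/3] -> miss, prune
  N4 x:[-12,0] y:[45/2,63/2] z:[19,70/3] -> miss, prune
  N10 x:[6,28] y:[27/2,23] z:[74/3,91/3] -> miss, prune

Visited [0, 1, 2, 8, 3, 4, 10]. Tests: 7 box, 1 leaf. Nearest: P6.

== RESULT ==
6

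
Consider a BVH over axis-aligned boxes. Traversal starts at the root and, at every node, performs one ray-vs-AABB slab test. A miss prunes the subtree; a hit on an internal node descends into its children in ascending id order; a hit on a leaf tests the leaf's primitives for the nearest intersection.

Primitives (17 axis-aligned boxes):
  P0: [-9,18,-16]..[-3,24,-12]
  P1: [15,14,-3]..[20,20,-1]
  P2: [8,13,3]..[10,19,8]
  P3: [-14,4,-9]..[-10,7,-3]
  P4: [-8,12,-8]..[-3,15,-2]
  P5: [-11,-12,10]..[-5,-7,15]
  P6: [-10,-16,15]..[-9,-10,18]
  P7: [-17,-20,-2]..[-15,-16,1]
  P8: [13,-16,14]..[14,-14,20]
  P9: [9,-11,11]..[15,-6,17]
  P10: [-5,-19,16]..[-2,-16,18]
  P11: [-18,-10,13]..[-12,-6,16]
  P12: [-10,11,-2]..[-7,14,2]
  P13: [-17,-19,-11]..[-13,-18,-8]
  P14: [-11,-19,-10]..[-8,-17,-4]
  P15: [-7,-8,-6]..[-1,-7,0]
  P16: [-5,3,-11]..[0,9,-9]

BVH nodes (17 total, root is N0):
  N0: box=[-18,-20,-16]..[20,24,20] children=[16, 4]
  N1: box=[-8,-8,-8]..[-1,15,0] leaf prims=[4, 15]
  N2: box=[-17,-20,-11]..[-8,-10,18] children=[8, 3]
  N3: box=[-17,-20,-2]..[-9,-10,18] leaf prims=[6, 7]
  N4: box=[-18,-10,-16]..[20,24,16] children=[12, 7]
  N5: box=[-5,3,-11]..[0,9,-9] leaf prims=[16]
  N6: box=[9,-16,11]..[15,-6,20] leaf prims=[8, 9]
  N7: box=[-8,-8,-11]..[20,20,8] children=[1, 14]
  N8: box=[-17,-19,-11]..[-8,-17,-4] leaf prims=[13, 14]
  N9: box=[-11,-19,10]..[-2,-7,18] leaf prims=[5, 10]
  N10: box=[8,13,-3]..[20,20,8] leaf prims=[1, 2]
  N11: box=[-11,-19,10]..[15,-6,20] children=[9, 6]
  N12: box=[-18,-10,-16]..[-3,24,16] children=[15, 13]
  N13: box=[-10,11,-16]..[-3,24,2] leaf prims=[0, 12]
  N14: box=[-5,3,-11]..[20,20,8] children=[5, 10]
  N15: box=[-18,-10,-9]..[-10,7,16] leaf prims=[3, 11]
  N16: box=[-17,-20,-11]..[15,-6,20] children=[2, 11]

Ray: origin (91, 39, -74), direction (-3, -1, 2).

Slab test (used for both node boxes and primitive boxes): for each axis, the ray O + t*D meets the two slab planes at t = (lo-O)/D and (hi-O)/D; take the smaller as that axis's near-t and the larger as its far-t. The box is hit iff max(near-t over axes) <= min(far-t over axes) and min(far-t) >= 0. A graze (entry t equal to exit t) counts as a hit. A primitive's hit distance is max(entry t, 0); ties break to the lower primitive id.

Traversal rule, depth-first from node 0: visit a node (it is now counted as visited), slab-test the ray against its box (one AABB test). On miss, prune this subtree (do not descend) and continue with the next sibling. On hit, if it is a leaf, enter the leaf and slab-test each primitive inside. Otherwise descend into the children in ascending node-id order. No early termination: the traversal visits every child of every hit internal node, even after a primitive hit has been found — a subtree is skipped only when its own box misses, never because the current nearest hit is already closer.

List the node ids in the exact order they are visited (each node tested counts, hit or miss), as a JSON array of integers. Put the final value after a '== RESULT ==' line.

Walk:
N0 x:[71/3,109/3] y:[15,59] z:[29,47] -> hit [29,109/3], descend [4, 16]
  N4 x:[71/3,109/3] y:[15,49] z:[29,45] -> hit [29,109/3], descend [7, 12]
    N7 x:[71/3,33] y:[19,47] z:[63/2,41] -> hit [63/2,33], descend [1, 14]
      N1 x:[92/3,33] y:[24,47] z:[33,37] -> hit [33,33] leaf, test {P4(miss), P15(miss)}
      N14 x:[71/3,32] y:[19,36] z:[63/2,41] -> hit [63/2,32], descend [5, 10]
        N5 x:[91/3,32] y:[30,36] z:[63/2,65/2] -> hit [63/2,32] leaf, test {P16@t=63/2}
        N10 x:[71/3,83/3] y:[19,26] z:[71/2,41] -> miss, prune
    N12 x:[94/3,109/3] y:[15,49] z:[29,45] -> hit [94/3,109/3], descend [13, 15]
      N13 x:[94/3,101/3] y:[15,28] z:[29,38] -> miss, prune
      N15 x:[101/3,109/3] y:[32,49] z:[65/2,45] -> hit [101/3,109/3] leaf, test {P3@t=101/3, P11(miss)}
  N16 x:[76/3,36] y:[45,59] z:[63/2,47] -> miss, prune

Summary -> nodes [0, 4, 7, 1, 14, 5, 10, 12, 13, 15, 16]; box-tests=11; leaf-entries=3; first=P16

== RESULT ==
[0, 4, 7, 1, 14, 5, 10, 12, 13, 15, 16]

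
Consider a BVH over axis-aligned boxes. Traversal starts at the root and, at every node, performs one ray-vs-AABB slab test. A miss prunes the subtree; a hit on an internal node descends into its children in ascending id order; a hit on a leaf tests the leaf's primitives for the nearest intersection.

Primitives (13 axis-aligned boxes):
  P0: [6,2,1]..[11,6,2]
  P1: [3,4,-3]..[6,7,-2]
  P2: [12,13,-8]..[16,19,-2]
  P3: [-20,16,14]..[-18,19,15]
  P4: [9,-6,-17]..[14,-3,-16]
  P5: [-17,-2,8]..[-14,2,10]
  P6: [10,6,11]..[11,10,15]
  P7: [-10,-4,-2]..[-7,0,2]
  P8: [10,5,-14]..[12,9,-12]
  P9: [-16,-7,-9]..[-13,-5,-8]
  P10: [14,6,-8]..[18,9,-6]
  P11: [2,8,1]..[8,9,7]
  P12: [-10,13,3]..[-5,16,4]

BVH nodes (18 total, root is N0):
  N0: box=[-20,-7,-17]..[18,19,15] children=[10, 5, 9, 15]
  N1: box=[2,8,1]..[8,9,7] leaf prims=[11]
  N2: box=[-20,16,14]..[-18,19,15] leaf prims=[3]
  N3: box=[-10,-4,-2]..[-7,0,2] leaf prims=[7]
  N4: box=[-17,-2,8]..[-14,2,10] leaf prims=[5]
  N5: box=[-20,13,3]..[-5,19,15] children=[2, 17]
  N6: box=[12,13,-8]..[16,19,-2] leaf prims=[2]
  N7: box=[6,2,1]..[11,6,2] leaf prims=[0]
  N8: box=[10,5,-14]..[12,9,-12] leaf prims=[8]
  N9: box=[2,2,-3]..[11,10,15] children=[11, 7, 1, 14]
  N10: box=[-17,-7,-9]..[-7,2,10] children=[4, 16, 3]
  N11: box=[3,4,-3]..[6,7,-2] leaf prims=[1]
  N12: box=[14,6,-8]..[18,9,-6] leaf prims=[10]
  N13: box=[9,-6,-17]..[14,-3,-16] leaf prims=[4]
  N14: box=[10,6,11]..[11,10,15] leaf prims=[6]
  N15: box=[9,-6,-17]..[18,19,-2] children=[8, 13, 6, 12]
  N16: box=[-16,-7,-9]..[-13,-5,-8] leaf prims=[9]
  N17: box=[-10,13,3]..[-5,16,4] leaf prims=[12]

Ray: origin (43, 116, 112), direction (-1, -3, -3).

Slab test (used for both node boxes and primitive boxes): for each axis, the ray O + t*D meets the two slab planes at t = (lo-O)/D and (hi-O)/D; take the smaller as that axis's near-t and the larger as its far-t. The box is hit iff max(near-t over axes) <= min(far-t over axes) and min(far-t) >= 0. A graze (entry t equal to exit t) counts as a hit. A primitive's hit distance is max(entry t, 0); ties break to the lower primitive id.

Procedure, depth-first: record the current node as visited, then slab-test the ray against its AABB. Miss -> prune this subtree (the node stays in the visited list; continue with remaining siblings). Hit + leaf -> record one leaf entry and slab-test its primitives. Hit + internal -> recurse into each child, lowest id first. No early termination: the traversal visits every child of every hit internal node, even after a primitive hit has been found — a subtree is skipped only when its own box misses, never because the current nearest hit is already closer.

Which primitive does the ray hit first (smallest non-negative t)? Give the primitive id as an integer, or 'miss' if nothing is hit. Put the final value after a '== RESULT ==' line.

Trace the traversal:
N0 x:[25,63] y:[97/3,41] z:[97/3,43] -> hit [97/3,41], descend [5, 9, 10, 15]
  N5 x:[48,63] y:[97/3,103/3] z:[97/3,109/3] -> miss, prune
  N9 x:[32,41] y:[106/3,38] z:[97/3,115/3] -> hit [106/3,38], descend [1, 7, 11, 14]
    N1 x:[35,41] y:[107/3,36] z:[35,37] -> hit [107/3,36] leaf, test {P11@t=107/3}
    N7 x:[32,37] y:[110/3,38] z:[110/3,37] -> hit [110/3,37] leaf, test {P0@t=110/3}
    N11 x:[37,40] y:[109/3,112/3] z:[38,115/3] -> miss, prune
    N14 x:[32,33] y:[106/3,110/3] z:[97/3,101/3] -> miss, prune
  N10 x:[50,60] y:[38,41] z:[34,121/3] -> miss, prune
  N15 x:[25,34] y:[97/3,122/3] z:[38,43] -> miss, prune

Summary -> nodes [0, 5, 9, 1, 7, 11, 14, 10, 15]; box-tests=9; leaf-entries=2; first=P11

== RESULT ==
11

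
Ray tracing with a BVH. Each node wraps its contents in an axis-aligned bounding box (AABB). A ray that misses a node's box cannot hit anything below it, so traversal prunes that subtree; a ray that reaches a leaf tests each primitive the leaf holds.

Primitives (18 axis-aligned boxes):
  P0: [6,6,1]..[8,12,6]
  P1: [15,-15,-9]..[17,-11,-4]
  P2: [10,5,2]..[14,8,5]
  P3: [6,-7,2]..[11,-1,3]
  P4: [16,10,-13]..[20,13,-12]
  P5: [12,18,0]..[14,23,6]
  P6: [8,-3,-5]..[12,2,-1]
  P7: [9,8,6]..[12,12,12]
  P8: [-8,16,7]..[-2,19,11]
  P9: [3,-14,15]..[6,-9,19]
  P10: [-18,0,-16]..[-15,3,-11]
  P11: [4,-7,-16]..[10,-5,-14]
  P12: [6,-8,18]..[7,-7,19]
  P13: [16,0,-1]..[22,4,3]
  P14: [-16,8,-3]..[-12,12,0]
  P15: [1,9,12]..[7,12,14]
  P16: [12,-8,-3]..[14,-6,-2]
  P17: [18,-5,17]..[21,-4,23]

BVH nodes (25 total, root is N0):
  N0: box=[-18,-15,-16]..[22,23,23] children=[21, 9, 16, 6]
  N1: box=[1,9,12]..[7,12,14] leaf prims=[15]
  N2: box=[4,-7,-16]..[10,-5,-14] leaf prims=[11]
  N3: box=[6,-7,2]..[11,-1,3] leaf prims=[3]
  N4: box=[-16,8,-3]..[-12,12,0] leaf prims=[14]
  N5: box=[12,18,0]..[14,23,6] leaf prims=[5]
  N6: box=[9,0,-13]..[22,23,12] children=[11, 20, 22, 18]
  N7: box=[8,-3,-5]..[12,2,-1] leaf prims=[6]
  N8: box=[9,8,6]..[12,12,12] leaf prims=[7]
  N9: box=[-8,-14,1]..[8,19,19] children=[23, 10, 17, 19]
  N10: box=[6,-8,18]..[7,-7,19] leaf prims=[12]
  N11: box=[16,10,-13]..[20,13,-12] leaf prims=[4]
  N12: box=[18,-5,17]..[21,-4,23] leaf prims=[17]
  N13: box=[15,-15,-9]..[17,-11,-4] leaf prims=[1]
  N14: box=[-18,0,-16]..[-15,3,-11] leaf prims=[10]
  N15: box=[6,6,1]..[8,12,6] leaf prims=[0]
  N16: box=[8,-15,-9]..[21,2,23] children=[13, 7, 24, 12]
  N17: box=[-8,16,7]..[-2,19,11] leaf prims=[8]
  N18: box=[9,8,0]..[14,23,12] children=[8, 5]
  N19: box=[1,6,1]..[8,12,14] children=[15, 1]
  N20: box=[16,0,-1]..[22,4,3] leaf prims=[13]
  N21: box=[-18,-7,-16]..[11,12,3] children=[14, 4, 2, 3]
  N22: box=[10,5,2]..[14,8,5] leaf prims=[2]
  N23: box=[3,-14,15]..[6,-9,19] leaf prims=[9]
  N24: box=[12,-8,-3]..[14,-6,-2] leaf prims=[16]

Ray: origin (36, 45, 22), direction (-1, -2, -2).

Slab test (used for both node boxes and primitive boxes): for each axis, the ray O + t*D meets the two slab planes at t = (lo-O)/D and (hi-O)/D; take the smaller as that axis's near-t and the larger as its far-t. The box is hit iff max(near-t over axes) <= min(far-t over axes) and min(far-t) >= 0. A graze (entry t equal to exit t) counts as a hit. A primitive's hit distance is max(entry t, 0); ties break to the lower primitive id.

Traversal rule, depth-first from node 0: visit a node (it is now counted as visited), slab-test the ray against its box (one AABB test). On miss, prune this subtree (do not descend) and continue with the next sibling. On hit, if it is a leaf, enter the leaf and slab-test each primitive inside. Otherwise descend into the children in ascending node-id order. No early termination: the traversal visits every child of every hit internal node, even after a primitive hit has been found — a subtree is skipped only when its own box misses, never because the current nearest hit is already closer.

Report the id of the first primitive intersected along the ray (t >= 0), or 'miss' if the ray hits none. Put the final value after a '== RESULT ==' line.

Trace the traversal:
N0 x:[14,54] y:[11,30] z:[-1/2,19] -> hit [14,19], descend [6, 9, 16, 21]
  N6 x:[14,27] y:[11,45/2] z:[5,35/2] -> hit [14,35/2], descend [11, 18, 20, 22]
    N11 x:[16,20] y:[16,35/2] z:[17,35/2] -> hit [17,35/2] leaf, test {P4@t=17}
    N18 x:[22,27] y:[11,37/2] z:[5,11] -> miss, prune
    N20 x:[14,20] y:[41/2,45/2] z:[19/2,23/2] -> miss, prune
    N22 x:[22,26] y:[37/2,20] z:[17/2,10] -> miss, prune
  N9 x:[28,44] y:[13,59/2] z:[3/2,21/2] -> miss, prune
  N16 x:[15,28] y:[43/2,30] z:[-1/2,31/2] -> miss, prune
  N21 x:[25,54] y:[33/2,26] z:[19/2,19] -> miss, prune

Visited [0, 6, 11, 18, 20, 22, 9, 16, 21]. Tests: 9 box, 1 leaf. Nearest: P4.

== RESULT ==
4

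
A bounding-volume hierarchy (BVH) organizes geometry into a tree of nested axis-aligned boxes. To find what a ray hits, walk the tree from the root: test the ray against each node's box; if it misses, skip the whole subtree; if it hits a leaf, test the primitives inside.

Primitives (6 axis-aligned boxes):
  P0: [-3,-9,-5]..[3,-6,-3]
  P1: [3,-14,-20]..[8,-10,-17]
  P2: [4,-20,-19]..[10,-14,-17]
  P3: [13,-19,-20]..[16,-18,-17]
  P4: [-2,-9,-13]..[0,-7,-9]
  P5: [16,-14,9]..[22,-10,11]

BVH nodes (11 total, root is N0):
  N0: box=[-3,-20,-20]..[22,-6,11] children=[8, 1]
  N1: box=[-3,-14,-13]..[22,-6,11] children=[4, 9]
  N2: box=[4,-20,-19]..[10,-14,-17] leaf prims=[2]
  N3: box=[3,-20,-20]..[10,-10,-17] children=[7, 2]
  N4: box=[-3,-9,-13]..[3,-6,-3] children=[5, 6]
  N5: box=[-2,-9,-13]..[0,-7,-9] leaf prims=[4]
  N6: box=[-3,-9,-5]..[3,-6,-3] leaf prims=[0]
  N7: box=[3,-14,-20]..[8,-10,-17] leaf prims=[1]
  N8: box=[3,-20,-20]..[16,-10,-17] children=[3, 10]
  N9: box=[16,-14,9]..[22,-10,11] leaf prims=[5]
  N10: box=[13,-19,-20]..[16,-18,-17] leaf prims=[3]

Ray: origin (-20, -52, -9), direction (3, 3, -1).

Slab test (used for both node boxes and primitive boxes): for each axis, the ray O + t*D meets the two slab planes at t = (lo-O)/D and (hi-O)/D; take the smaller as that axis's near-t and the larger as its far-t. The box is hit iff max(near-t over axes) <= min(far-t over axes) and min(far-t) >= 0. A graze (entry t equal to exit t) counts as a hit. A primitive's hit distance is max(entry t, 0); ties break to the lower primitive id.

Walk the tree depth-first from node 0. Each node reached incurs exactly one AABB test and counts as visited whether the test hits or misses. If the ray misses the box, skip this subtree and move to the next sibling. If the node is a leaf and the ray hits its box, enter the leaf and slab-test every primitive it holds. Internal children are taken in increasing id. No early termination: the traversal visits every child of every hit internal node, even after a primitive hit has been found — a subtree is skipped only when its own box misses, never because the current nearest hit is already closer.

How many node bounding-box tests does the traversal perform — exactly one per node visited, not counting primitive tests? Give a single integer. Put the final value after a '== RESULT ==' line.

Trace the traversal:
N0 x:[17/3,14] y:[32/3,46/3] z:[-20,11] -> hit [32/3,11], descend [1, 8]
  N1 x:[17/3,14] y:[38/3,46/3] z:[-20,4] -> miss, prune
  N8 x:[23/3,12] y:[32/3,14] z:[8,11] -> hit [32/3,11], descend [3, 10]
    N3 x:[23/3,10] y:[32/3,14] z:[8,11] -> miss, prune
    N10 x:[11,12] y:[11,34/3] z:[8,11] -> hit [11,11] leaf, test {P3@t=11}

5 AABB tests over nodes [0, 1, 8, 3, 10]; 1 leaf entered; closest P3.

== RESULT ==
5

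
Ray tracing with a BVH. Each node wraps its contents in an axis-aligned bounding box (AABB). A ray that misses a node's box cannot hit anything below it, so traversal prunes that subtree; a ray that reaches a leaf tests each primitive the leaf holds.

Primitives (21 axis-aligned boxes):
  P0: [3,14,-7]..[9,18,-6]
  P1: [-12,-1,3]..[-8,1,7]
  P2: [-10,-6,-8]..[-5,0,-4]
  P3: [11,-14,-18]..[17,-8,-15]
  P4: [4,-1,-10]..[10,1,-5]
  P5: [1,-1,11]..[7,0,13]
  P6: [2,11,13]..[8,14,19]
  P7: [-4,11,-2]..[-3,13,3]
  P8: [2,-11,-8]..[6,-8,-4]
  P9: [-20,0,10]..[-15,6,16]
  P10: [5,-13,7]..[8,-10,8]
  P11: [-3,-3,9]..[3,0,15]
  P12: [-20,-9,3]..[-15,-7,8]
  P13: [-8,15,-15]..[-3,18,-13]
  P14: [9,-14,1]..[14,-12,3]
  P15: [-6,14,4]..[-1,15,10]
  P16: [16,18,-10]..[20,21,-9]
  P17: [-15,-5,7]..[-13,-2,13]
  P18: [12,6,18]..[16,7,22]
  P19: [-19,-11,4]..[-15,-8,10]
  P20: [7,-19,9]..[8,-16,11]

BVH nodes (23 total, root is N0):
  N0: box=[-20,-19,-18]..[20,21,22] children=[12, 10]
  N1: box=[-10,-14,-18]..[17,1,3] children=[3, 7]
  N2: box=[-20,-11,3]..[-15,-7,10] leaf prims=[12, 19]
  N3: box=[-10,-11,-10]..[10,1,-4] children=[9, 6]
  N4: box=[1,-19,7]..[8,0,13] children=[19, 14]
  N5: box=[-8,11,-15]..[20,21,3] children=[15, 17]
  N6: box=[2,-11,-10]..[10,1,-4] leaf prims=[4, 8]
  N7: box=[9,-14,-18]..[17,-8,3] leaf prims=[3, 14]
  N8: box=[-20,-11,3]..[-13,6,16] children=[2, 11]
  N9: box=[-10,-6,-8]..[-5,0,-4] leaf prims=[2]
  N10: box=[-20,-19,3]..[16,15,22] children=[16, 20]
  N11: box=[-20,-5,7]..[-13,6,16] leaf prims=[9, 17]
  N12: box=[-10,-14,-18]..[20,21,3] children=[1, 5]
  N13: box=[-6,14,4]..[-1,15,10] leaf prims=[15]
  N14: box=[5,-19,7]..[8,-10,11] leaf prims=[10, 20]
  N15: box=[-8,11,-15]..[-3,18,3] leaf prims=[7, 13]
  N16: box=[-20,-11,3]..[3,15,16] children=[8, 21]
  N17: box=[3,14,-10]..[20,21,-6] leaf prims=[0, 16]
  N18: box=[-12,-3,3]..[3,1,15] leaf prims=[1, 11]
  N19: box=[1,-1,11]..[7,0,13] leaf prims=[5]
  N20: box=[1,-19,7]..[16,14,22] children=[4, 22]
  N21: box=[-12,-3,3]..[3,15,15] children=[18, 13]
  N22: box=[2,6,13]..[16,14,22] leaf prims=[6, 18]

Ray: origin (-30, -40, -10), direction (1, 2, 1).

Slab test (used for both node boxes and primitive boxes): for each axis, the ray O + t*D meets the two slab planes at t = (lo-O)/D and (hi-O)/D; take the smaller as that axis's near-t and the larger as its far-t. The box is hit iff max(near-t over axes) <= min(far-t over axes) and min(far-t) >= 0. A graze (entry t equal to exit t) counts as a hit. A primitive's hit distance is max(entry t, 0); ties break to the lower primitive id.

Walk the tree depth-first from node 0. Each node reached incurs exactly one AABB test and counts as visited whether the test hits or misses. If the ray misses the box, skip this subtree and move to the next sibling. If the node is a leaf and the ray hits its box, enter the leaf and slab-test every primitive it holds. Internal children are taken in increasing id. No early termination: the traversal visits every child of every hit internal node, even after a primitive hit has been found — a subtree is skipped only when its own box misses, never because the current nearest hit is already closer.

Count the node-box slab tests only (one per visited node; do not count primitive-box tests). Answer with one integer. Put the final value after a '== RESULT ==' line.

Traverse from the root:
N0 x:[10,50] y:[21/2,61/2] z:[-8,32] -> hit [21/2,61/2], descend [10, 12]
  N10 x:[10,46] y:[21/2,55/2] z:[13,32] -> hit [13,55/2], descend [16, 20]
    N16 x:[10,33] y:[29/2,55/2] z:[13,26] -> hit [29/2,26], descend [8, 21]
      N8 x:[10,17] y:[29/2,23] z:[13,26] -> hit [29/2,17], descend [2, 11]
        N2 x:[10,15] y:[29/2,33/2] z:[13,20] -> hit [29/2,15] leaf, test {P12(miss), P19@t=29/2}
        N11 x:[10,17] y:[35/2,23] z:[17,26] -> miss, prune
      N21 x:[18,33] y:[37/2,55/2] z:[13,25] -> hit [37/2,25], descend [13, 18]
        N13 x:[24,29] y:[27,55/2] z:[14,20] -> miss, prune
        N18 x:[18,33] y:[37/2,41/2] z:[13,25] -> hit [37/2,41/2] leaf, test {P1(miss), P11(miss)}
    N20 x:[31,46] y:[21/2,27] z:[17,32] -> miss, prune
  N12 x:[20,50] y:[13,61/2] z:[-8,13] -> miss, prune

order=[0, 10, 16, 8, 2, 11, 21, 13, 18, 20, 12]  |boxes|=11  |leaves|=2  hit=P19

== RESULT ==
11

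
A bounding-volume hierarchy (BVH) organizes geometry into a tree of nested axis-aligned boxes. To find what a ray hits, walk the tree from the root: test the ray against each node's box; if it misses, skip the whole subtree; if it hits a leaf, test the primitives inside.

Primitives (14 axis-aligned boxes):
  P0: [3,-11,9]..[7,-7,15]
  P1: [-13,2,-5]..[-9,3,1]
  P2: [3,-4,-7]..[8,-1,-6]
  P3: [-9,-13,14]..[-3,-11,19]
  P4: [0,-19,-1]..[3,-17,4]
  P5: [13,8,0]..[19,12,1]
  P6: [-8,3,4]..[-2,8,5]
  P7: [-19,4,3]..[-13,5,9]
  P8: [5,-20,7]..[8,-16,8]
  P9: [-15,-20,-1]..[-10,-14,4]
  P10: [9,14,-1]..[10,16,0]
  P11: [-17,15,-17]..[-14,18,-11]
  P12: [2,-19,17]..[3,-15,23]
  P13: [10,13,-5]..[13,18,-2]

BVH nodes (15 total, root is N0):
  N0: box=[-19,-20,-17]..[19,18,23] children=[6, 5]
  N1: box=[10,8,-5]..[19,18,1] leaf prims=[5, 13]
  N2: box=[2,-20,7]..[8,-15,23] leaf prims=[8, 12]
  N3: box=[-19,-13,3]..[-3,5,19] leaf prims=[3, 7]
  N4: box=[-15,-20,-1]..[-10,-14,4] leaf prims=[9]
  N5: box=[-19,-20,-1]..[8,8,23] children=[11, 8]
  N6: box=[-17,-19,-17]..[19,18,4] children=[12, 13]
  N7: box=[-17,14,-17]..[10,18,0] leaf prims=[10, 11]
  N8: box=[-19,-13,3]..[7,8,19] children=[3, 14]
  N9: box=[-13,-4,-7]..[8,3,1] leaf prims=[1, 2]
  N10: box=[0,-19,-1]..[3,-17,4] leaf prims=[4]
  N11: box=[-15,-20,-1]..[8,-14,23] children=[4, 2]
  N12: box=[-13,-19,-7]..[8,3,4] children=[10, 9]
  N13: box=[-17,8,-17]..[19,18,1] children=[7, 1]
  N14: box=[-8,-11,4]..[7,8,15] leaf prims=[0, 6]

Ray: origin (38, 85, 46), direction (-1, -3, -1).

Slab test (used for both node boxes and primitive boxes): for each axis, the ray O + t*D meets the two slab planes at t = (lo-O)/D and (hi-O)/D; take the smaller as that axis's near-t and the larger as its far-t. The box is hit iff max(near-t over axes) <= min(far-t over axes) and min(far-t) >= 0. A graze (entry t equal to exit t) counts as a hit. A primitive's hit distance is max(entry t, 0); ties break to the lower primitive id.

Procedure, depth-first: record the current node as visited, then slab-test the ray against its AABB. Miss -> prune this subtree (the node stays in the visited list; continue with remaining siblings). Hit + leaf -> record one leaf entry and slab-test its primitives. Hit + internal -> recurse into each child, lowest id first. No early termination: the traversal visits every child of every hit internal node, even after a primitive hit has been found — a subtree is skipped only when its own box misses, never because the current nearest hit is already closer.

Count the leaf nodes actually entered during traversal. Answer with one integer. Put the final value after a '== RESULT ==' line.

Walk:
N0 x:[19,57] y:[67/3,35] z:[23,63] -> hit [23,35], descend [5, 6]
  N5 x:[30,57] y:[77/3,35] z:[23,47] -> hit [30,35], descend [8, 11]
    N8 x:[31,57] y:[77/3,98/3] z:[27,43] -> hit [31,98/3], descend [3, 14]
      N3 x:[41,57] y:[80/3,98/3] z:[27,43] -> miss, prune
      N14 x:[31,46] y:[77/3,32] z:[31,42] -> hit [31,32] leaf, test {P0@t=31, P6(miss)}
    N11 x:[30,53] y:[33,35] z:[23,47] -> hit [33,35], descend [2, 4]
      N2 x:[30,36] y:[100/3,35] z:[23,39] -> hit [100/3,35] leaf, test {P8(miss), P12(miss)}
      N4 x:[48,53] y:[33,35] z:[42,47] -> miss, prune
  N6 x:[19,55] y:[67/3,104/3] z:[42,63] -> miss, prune

Summary -> nodes [0, 5, 8, 3, 14, 11, 2, 4, 6]; box-tests=9; leaf-entries=2; first=P0

== RESULT ==
2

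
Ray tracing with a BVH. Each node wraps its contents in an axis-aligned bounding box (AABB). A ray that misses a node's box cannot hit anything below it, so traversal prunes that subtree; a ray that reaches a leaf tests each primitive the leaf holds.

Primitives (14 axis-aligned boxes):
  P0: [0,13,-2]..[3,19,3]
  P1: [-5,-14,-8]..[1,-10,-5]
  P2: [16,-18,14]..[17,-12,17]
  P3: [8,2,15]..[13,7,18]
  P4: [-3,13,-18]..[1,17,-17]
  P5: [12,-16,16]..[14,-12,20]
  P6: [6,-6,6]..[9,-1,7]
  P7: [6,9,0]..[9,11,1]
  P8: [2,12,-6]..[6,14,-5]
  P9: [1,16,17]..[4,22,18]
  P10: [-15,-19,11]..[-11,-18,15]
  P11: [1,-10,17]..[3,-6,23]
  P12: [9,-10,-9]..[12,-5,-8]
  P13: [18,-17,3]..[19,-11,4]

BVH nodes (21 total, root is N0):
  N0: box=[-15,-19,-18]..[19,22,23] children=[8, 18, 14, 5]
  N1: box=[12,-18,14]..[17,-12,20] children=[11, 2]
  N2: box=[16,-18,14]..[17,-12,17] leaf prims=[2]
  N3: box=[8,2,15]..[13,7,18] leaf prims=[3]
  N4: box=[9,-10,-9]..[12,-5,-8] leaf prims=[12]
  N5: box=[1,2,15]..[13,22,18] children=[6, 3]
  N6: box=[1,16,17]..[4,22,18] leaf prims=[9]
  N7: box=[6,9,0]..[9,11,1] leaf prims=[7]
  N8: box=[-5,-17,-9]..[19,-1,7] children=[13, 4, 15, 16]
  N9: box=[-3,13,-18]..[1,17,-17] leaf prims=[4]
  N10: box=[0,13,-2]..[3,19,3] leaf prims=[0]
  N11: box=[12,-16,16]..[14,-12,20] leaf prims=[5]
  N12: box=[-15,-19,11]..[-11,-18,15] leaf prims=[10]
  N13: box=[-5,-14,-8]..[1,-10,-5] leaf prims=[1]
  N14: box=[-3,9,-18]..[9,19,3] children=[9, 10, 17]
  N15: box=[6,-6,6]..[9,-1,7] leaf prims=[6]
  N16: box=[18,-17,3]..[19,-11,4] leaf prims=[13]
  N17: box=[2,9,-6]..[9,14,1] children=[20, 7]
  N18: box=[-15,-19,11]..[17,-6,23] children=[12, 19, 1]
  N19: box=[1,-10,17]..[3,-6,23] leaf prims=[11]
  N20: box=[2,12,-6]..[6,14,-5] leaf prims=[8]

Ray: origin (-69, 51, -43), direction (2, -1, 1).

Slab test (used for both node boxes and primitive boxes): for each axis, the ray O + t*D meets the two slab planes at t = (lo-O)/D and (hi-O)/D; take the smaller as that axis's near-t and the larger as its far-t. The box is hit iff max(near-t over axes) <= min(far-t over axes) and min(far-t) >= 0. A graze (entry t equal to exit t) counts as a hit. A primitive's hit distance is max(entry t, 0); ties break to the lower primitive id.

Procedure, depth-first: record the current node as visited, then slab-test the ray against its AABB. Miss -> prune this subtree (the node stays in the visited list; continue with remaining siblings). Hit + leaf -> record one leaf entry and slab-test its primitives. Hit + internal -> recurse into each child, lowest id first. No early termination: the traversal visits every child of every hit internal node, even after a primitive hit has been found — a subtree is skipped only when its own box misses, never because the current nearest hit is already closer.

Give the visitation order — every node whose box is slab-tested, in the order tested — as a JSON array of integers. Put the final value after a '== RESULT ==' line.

Trace the traversal:
N0 x:[27,44] y:[29,70] z:[25,66] -> hit [29,44], descend [5, 8, 14, 18]
  N5 x:[35,41] y:[29,49] z:[58,61] -> miss, prune
  N8 x:[32,44] y:[52,68] z:[34,50] -> miss, prune
  N14 x:[33,39] y:[32,42] z:[25,46] -> hit [33,39], descend [9, 10, 17]
    N9 x:[33,35] y:[34,38] z:[25,26] -> miss, prune
    N10 x:[69/2,36] y:[32,38] z:[41,46] -> miss, prune
    N17 x:[71/2,39] y:[37,42] z:[37,44] -> hit [37,39], descend [7, 20]
      N7 x:[75/2,39] y:[40,42] z:[43,44] -> miss, prune
      N20 x:[71/2,75/2] y:[37,39] z:[37,38] -> hit [37,75/2] leaf, test {P8@t=37}
  N18 x:[27,43] y:[57,70] z:[54,66] -> miss, prune

order=[0, 5, 8, 14, 9, 10, 17, 7, 20, 18]  |boxes|=10  |leaves|=1  hit=P8

== RESULT ==
[0, 5, 8, 14, 9, 10, 17, 7, 20, 18]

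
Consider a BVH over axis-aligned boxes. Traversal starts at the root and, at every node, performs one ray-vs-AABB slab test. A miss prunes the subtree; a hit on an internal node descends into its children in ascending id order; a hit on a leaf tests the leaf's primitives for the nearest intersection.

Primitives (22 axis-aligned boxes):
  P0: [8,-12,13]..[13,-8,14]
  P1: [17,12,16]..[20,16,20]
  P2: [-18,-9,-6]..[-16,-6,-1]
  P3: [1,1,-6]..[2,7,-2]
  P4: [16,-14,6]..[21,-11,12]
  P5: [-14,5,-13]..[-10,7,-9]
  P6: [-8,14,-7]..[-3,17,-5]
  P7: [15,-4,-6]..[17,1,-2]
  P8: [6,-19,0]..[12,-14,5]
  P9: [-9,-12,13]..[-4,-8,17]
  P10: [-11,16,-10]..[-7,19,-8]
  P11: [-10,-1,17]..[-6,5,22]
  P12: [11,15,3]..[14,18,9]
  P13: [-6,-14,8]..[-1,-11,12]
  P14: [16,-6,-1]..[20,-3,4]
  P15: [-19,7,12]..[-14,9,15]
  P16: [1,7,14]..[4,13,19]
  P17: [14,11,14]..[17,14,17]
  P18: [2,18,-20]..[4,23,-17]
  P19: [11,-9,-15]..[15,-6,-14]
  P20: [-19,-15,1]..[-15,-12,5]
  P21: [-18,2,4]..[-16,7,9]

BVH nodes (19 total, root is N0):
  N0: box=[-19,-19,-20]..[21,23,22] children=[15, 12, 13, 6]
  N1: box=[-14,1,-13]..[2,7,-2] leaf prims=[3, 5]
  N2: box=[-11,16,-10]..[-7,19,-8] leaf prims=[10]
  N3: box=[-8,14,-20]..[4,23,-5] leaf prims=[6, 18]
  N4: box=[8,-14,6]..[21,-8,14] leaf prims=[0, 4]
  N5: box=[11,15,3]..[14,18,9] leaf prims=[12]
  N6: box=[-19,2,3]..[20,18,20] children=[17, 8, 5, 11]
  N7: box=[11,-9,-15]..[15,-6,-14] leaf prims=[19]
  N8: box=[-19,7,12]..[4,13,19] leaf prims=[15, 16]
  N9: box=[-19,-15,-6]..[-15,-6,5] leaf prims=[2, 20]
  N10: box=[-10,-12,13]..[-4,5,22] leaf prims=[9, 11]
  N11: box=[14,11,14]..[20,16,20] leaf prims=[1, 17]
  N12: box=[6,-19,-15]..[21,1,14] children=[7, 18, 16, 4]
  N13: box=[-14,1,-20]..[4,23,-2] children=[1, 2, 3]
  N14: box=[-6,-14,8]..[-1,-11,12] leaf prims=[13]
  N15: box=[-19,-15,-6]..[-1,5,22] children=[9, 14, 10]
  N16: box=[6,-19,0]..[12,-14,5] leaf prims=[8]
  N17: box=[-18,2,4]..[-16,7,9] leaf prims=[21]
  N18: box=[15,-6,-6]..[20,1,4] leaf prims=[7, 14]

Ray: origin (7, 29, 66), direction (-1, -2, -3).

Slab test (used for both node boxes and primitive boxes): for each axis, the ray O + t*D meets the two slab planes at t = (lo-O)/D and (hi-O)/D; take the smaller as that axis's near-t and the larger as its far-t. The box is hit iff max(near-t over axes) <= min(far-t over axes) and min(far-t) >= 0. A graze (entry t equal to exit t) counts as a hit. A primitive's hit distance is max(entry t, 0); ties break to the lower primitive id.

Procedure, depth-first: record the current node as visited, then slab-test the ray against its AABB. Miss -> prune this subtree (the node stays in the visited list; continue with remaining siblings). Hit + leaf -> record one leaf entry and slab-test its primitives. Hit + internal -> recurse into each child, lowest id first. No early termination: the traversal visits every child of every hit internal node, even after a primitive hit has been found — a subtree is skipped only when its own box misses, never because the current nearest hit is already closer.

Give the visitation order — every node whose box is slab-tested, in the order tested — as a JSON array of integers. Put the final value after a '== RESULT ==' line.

Trace the traversal:
N0 x:[-14,26] y:[3,24] z:[44/3,86/3] -> hit [44/3,24], descend [6, 12, 13, 15]
  N6 x:[-13,26] y:[11/2,27/2] z:[46/3,21] -> miss, prune
  N12 x:[-14,1] y:[14,24] z:[52/3,27] -> miss, prune
  N13 x:[3,21] y:[3,14] z:[68/3,86/3] -> miss, prune
  N15 x:[8,26] y:[12,22] z:[44/3,24] -> hit [44/3,22], descend [9, 10, 14]
    N9 x:[22,26] y:[35/2,22] z:[61/3,24] -> hit [22,22] leaf, test {P2(miss), P20(miss)}
    N10 x:[11,17] y:[12,41/2] z:[44/3,53/3] -> hit [44/3,17] leaf, test {P9(miss), P11@t=44/3}
    N14 x:[8,13] y:[20,43/2] z:[18,58/3] -> miss, prune

Summary -> nodes [0, 6, 12, 13, 15, 9, 10, 14]; box-tests=8; leaf-entries=2; first=P11

== RESULT ==
[0, 6, 12, 13, 15, 9, 10, 14]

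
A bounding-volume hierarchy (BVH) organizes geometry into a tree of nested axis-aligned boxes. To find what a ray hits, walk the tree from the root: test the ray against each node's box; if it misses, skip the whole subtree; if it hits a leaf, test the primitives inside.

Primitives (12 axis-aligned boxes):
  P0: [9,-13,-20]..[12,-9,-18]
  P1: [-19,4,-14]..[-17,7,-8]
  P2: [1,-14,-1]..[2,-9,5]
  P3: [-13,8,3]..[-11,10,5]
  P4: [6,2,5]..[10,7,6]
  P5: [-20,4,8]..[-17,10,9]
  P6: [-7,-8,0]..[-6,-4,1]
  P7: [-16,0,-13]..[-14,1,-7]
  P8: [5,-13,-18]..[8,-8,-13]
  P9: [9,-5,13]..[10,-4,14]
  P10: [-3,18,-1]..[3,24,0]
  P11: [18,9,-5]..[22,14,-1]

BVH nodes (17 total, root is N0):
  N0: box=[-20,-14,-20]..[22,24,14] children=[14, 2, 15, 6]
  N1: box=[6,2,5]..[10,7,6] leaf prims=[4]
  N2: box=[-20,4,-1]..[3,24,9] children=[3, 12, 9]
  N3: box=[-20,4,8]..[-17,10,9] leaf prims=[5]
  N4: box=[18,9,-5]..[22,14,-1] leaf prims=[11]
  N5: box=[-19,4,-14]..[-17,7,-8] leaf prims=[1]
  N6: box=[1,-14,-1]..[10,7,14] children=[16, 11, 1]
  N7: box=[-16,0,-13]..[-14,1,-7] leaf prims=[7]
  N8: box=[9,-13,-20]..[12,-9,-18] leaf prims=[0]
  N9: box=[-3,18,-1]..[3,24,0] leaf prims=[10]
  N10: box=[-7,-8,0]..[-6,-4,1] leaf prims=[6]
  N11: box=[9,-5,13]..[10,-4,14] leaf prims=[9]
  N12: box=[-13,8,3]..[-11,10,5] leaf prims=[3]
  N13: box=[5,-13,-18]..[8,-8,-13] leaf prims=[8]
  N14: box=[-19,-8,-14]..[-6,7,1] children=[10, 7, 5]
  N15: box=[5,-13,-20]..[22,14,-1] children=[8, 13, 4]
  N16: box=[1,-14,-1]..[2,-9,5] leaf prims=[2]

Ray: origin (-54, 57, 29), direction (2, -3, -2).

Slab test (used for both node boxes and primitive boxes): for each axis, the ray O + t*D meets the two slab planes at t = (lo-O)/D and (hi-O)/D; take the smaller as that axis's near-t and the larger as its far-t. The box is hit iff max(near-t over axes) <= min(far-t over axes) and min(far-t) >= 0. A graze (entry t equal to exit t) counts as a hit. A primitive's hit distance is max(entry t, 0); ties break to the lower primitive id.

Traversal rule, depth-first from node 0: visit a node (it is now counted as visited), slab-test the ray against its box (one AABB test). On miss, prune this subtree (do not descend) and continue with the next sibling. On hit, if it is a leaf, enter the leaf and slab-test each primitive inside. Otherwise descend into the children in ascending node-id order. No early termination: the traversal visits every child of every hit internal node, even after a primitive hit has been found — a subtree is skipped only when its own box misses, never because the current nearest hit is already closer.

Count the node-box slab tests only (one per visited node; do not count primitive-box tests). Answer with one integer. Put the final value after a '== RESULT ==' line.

Walk:
N0 x:[17,38] y:[11,71/3] z:[15/2,49/2] -> hit [17,71/3], descend [2, 6, 14, 15]
  N2 x:[17,57/2] y:[11,53/3] z:[10,15] -> miss, prune
  N6 x:[55/2,32] y:[50/3,71/3] z:[15/2,15] -> miss, prune
  N14 x:[35/2,24] y:[50/3,65/3] z:[14,43/2] -> hit [35/2,43/2], descend [5, 7, 10]
    N5 x:[35/2,37/2] y:[50/3,53/3] z:[37/2,43/2] -> miss, prune
    N7 x:[19,20] y:[56/3,19] z:[18,21] -> hit [19,19] leaf, test {P7@t=19}
    N10 x:[47/2,24] y:[61/3,65/3] z:[14,29/2] -> miss, prune
  N15 x:[59/2,38] y:[43/3,70/3] z:[15,49/2] -> miss, prune

Visited [0, 2, 6, 14, 5, 7, 10, 15]. Tests: 8 box, 1 leaf. Nearest: P7.

== RESULT ==
8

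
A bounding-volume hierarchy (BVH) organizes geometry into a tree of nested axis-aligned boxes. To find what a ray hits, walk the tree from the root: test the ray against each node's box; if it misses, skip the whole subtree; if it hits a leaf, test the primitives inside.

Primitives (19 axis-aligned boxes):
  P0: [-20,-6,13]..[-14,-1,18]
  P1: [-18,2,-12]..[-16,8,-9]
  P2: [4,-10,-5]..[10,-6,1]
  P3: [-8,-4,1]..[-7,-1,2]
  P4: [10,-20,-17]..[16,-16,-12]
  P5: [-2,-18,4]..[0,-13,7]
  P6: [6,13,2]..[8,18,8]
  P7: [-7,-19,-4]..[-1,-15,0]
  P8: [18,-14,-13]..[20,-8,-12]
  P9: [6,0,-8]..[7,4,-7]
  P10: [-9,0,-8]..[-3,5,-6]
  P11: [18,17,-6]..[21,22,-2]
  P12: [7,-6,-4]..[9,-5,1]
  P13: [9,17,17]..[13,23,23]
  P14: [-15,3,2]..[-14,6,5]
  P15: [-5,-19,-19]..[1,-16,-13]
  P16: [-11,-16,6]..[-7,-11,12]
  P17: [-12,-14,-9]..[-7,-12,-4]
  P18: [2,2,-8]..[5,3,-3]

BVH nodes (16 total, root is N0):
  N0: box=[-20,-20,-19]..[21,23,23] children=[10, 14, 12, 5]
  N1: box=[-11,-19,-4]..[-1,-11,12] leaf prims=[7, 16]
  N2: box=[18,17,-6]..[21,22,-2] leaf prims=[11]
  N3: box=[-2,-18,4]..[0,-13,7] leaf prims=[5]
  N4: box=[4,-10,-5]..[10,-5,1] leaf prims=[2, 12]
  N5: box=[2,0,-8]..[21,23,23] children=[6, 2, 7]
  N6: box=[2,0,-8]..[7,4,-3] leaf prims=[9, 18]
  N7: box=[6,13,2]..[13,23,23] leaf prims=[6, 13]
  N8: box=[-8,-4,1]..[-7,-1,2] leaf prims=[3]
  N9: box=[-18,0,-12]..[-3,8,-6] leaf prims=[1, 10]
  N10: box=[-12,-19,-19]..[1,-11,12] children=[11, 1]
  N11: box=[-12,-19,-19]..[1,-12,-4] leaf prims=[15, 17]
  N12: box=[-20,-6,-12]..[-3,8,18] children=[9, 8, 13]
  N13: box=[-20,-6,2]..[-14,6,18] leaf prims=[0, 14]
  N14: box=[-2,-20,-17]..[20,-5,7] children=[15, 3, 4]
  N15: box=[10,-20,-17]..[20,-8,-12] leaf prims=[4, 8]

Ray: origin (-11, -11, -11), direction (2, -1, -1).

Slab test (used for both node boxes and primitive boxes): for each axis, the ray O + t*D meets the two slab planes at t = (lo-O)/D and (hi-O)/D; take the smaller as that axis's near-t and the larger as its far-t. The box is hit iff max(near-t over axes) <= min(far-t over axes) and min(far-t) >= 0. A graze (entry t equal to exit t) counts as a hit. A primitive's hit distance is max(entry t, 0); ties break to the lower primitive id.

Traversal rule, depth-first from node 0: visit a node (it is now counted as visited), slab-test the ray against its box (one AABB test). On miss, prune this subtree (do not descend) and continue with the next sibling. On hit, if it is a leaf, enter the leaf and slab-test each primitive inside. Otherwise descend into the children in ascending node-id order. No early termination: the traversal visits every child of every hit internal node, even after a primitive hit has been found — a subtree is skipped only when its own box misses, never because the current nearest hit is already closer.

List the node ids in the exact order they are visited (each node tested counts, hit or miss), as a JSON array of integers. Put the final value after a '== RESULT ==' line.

Trace the traversal:
N0 x:[-9/2,16] y:[-34,9] z:[-34,8] -> hit [-9/2,8], descend [5, 10, 12, 14]
  N5 x:[13/2,16] y:[-34,-11] z:[-34,-3] -> miss, prune
  N10 x:[-1/2,6] y:[0,8] z:[-23,8] -> hit [0,6], descend [1, 11]
    N1 x:[0,5] y:[0,8] z:[-23,-7] -> miss, prune
    N11 x:[-1/2,6] y:[1,8] z:[-7,8] -> hit [1,6] leaf, test {P15@t=5, P17(miss)}
  N12 x:[-9/2,4] y:[-19,-5] z:[-29,1] -> miss, prune
  N14 x:[9/2,31/2] y:[-6,9] z:[-18,6] -> hit [9/2,6], descend [3, 4, 15]
    N3 x:[9/2,11/2] y:[2,7] z:[-18,-15] -> miss, prune
    N4 x:[15/2,21/2] y:[-6,-1] z:[-12,-6] -> miss, prune
    N15 x:[21/2,31/2] y:[-3,9] z:[1,6] -> miss, prune

10 AABB tests over nodes [0, 5, 10, 1, 11, 12, 14, 3, 4, 15]; 1 leaf entered; closest P15.

== RESULT ==
[0, 5, 10, 1, 11, 12, 14, 3, 4, 15]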